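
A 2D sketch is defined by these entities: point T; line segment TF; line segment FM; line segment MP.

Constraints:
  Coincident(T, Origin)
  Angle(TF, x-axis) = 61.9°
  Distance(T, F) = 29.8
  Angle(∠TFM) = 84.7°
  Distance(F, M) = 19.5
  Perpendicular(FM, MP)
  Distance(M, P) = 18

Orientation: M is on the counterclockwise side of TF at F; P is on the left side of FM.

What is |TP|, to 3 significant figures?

20.4

∠TFM = 84.7°, so FM runs at 61.9° + (180° − 84.7°) = 157° from the x-axis; with |FM| = 19.5, M = F + 19.5·(cos 157°, sin 157°) = (-3.94, 33.8). FM is perpendicular to MP; with |MP| = 18.0 on the left of FM, P = M + 18.0·(-0.388, -0.922) = (-10.9, 17.3). Then |TP| = |P − T| = 20.4.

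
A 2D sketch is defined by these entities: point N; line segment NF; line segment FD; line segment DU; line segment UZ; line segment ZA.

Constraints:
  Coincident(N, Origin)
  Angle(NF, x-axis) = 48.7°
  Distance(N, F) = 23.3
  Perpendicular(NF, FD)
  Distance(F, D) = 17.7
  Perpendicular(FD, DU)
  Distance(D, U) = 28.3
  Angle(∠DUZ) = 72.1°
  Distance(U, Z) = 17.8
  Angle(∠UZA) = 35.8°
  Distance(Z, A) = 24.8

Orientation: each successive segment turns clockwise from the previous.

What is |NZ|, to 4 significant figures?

0.8955

N is at the origin; NF runs at 48.7° with length 23.3, so F = (15.38, 17.50). NF is perpendicular to FD, so FD runs at -41.30°; with |FD| = 17.7, D = (28.68, 5.822). FD ⟂ DU, so DU runs at -131.3°; with |DU| = 28.3, U = (9.997, -15.44). ∠DUZ = 72.1° gives UZ at 120.8° from the x-axis; with |UZ| = 17.8, Z = (0.8830, -0.1489). Then |NZ| = |Z − N| = 0.8955.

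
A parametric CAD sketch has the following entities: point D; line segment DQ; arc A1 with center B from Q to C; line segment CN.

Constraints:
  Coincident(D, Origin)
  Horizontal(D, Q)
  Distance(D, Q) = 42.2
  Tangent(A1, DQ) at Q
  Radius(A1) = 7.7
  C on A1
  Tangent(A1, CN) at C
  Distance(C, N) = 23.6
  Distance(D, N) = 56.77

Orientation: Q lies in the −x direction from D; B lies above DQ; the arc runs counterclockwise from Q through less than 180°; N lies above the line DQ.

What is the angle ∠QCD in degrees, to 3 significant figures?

103°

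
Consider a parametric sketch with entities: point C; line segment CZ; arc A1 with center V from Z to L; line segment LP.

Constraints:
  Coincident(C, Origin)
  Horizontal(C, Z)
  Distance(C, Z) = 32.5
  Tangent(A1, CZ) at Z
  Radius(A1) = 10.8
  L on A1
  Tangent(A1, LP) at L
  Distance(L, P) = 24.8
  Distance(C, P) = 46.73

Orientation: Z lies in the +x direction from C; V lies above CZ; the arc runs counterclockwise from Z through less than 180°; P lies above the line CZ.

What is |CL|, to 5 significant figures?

44.772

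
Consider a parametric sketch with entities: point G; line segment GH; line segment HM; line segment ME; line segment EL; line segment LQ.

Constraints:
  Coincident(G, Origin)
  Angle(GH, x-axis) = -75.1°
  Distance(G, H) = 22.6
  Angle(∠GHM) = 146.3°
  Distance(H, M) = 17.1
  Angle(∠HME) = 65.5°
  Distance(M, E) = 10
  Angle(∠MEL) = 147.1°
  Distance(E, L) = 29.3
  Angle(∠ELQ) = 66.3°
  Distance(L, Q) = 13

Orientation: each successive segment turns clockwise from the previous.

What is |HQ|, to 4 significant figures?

18.27

G is at the origin; GH runs at -75.1° with length 22.6, so H = (5.811, -21.84). ∠GHM = 146.3° gives HM at -108.8° from the x-axis; with |HM| = 17.1, M = (0.3005, -38.03). ∠HME = 65.5° gives ME at 136.7° from the x-axis; with |ME| = 10.0, E = (-6.977, -31.17). ∠MEL = 147.1° gives EL at 103.8° from the x-axis; with |EL| = 29.3, L = (-13.97, -2.715). ∠ELQ = 66.3° gives LQ at -9.900° from the x-axis; with |LQ| = 13.0, Q = (-1.160, -4.950). Then |HQ| = |Q − H| = 18.27.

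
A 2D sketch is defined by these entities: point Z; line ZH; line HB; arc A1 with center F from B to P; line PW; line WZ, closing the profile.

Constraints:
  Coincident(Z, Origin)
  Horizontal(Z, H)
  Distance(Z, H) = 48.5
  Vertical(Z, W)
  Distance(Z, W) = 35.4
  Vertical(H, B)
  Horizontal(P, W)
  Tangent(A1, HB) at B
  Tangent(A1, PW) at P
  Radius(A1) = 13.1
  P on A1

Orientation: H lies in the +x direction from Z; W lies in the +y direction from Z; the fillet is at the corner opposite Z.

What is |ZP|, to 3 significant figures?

50.1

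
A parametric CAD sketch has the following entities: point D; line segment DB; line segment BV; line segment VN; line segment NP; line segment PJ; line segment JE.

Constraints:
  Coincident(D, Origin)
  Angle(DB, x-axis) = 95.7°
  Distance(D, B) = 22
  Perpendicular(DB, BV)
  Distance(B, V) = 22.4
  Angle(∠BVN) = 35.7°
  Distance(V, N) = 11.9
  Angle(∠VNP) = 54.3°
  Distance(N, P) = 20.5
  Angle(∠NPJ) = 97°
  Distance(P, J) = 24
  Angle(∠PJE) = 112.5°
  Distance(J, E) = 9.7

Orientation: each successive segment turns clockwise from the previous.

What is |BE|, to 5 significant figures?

42.108

D is at the origin; DB runs at 95.7° with length 22.0, so B = (-2.1850, 21.891). The perpendicularity gives BV at right angles to DB, so BV runs at 5.7000°; with |BV| = 22.4, V = (20.104, 24.116). ∠BVN = 35.7° gives VN at -138.60° from the x-axis; with |VN| = 11.9, N = (11.178, 16.246). ∠VNP = 54.3° gives NP at 95.700° from the x-axis; with |NP| = 20.5, P = (9.1418, 36.645). ∠NPJ = 97.0° gives PJ at 12.700° from the x-axis; with |PJ| = 24.0, J = (32.555, 41.921). ∠PJE = 112.5° gives JE at -54.800° from the x-axis; with |JE| = 9.7, E = (38.146, 33.995). Then |BE| = |E − B| = 42.108.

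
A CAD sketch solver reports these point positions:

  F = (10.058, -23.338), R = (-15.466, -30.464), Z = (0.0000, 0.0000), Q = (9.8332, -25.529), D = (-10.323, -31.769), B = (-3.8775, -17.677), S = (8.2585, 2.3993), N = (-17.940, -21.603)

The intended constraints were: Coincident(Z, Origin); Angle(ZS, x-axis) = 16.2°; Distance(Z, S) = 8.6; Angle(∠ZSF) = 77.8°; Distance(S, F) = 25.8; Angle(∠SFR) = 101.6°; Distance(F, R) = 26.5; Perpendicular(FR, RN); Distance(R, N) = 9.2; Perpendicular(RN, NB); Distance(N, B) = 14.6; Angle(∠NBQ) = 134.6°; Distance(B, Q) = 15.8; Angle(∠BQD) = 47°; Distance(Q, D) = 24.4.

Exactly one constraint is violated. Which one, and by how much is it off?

Distance(Q, D) = 24.4 — off by 3.30.

Z = (0.00, 0.00) ✓; ZS at 16.20° ✓; |ZS| = 8.600 ✓; ∠ZSF = 77.80° ✓; |SF| = 25.80 ✓; ∠SFR = 101.6° ✓; |FR| = 26.50 ✓; ∠(FR, RN) = 90.00° ✓; |RN| = 9.200 ✓; ∠(RN, NB) = 90.00° ✓; |NB| = 14.60 ✓; ∠NBQ = 134.6° ✓; |BQ| = 15.80 ✓; ∠BQD = 47.00° ✓; |QD| = 21.10 ✗.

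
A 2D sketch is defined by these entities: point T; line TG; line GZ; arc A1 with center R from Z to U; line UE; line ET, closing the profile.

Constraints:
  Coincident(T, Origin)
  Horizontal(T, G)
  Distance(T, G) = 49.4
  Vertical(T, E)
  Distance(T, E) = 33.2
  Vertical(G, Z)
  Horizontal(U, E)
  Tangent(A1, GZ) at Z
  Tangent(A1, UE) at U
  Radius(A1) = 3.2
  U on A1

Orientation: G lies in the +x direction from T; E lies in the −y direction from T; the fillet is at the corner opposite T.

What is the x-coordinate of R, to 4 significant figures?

46.20

TE is vertical with |TE| = 33.2 and E on the −y side, so E = (0.000, -33.20). The virtual corner opposite T is at (49.40, -33.20). Tangency of A1 to GZ means the radius RZ is perpendicular to GZ and tangency of A1 to UE means the radius RU is perpendicular to UE, with radius 3.2, so the center R sits 3.2 in from both sides at R = (46.20, -30.00). So R.x = 46.20.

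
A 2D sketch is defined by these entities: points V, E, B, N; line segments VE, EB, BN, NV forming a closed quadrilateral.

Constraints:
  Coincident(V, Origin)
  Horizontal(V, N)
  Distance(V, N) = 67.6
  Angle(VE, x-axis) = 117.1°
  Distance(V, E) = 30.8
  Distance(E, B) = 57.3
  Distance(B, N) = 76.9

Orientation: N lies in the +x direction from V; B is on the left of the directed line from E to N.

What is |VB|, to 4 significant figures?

71.87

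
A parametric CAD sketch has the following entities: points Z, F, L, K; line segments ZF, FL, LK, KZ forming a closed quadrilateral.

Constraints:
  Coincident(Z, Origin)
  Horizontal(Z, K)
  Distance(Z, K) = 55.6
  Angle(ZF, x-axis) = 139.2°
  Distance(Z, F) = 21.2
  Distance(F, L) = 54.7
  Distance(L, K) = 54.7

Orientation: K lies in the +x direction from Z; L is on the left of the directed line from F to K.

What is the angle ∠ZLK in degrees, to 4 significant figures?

61.27°

Z is at the origin; Z and K share the same y with |ZK| = 55.6 and K in +x, so K = (55.6, 0). ZF runs at 139.2° with |ZF| = 21.2, so F = (-16.05, 13.85). L is determined by |FL| = 54.7 and |LK| = 54.7 together: it lies at the intersection of circle(F, 54.7) and circle(K, 54.7). With |FK| = 72.98, the foot of the radical line on FK is 36.49 from F and the perpendicular offset is √(54.7² − 36.49²) = 40.75. Taking the left-of-FK solution: L = (27.51, 46.94).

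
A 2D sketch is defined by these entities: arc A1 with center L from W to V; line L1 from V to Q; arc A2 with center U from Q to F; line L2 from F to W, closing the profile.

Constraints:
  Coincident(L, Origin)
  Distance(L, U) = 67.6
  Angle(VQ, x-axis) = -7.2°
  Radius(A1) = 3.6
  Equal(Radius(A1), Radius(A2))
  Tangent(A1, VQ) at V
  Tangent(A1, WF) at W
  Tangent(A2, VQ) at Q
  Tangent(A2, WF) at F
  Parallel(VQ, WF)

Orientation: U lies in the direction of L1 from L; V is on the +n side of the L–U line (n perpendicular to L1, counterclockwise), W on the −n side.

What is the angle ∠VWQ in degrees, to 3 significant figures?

83.9°

Tangency of A1 to both parallel lines with radius 3.6 puts V and W at L ± 3.6·n: V = (0.451, 3.57), W = (-0.451, -3.57). Equal radii place Q and F the same way about U: Q = U + 3.6·n = (67.5, -4.90), F = U − 3.6·n = (66.6, -12.0). Then cos ∠VWQ = WV·WQ / (|WV||WQ|), giving 83.9°.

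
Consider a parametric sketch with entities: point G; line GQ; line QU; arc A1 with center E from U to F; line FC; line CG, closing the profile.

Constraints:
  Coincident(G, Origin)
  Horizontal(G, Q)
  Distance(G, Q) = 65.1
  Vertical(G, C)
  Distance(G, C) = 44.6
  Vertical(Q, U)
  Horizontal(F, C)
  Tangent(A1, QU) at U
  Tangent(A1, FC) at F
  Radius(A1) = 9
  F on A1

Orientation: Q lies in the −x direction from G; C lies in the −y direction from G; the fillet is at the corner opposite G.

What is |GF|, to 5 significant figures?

71.668

G is at the origin; G and Q share the same y with |GQ| = 65.1 and Q on the −x side, so Q = (-65.100, 0.0000). G and C share the same x with |GC| = 44.6 and C on the −y side, so C = (0.0000, -44.600). The virtual corner opposite G is at (-65.100, -44.600). The tangent condition forces EU to be normal to QU and the tangent condition forces EF to be normal to FC, with radius 9.0, so the center E sits 9.0 in from both sides at E = (-56.100, -35.600). That places the tangent points at U = (-65.100, -35.600) on QU and F = (-56.100, -44.600) on FC. Then |GF| = |F − G| = 71.668.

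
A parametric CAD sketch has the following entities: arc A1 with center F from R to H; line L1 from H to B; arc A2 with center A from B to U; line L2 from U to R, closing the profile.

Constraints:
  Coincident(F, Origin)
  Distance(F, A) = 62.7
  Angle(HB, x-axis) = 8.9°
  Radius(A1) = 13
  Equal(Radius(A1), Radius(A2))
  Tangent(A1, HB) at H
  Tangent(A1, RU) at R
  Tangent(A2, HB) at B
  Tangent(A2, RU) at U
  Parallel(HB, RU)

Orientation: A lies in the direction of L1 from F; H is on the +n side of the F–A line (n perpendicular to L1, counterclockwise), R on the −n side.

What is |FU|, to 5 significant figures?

64.034

Tangency of A1 to both parallel lines with radius 13.0 puts H and R at F ± 13.0·n: H = (-2.0112, 12.843), R = (2.0112, -12.843). Equal radii place B and U the same way about A: B = A + 13.0·n = (59.934, 22.544), U = A − 13.0·n = (63.956, -3.1431). Then |FU| = |U − F| = 64.034.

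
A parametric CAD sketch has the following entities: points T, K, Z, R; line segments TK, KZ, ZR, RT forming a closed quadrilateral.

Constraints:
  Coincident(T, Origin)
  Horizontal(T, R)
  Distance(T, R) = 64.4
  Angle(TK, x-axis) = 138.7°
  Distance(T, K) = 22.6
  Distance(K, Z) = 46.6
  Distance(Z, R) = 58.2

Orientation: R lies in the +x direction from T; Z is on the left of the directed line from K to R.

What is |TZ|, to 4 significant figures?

45.85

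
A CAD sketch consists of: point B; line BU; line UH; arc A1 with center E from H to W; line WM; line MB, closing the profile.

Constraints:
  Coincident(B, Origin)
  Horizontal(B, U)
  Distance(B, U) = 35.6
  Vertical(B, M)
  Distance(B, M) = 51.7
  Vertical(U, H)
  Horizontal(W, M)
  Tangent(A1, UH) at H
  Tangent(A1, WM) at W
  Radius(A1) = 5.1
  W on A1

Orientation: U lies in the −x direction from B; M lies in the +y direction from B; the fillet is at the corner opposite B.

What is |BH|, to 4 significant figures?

58.64

The virtual corner opposite B is at (-35.60, 51.70). The tangent condition forces EH to be normal to UH and the tangent condition forces EW to be normal to WM, with radius 5.1, so the center E sits 5.1 in from both sides at E = (-30.50, 46.60). That places the tangent points at H = (-35.60, 46.60) on UH and W = (-30.50, 51.70) on WM. Then |BH| = |H − B| = 58.64.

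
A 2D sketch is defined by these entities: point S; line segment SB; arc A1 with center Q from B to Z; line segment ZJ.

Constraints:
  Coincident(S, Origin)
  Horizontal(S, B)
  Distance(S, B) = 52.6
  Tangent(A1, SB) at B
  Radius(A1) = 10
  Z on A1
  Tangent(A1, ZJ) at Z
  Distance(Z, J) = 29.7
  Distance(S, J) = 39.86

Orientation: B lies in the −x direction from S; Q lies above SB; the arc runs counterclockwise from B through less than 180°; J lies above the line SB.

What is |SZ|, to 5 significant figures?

44.569

Checks: |QZ| = 10.00 ✓; ∠(QZ, ZJ) = 90.00° ✓; |ZJ| = 29.70 ✓; |SJ| = 39.86 ✓.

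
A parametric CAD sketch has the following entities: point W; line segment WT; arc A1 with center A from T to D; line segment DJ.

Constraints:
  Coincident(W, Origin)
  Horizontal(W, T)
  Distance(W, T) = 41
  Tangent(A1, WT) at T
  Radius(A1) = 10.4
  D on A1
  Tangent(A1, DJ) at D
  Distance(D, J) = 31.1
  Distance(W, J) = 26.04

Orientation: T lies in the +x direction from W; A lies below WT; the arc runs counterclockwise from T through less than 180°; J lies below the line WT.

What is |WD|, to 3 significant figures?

34.1

Checks: |WT| = 41.00 ✓; |AD| = 10.40 ✓; ∠(AD, DJ) = 90.00° ✓; |DJ| = 31.10 ✓; |WJ| = 26.04 ✓.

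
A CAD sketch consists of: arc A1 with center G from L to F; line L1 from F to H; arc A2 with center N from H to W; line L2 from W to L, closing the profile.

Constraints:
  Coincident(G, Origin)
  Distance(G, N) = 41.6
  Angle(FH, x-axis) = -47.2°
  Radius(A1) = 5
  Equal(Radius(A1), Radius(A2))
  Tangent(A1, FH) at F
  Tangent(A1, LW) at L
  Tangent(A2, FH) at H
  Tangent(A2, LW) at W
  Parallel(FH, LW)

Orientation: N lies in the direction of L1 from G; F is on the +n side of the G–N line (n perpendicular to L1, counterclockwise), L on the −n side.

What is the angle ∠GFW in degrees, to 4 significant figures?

76.48°

Tangency of A1 to both parallel lines with radius 5.0 puts F and L at G ± 5.0·n: F = (3.669, 3.397), L = (-3.669, -3.397). Equal radii place H and W the same way about N: H = N + 5.0·n = (31.93, -27.13), W = N − 5.0·n = (24.60, -33.92). Then cos ∠GFW = FG·FW / (|FG||FW|), giving 76.48°.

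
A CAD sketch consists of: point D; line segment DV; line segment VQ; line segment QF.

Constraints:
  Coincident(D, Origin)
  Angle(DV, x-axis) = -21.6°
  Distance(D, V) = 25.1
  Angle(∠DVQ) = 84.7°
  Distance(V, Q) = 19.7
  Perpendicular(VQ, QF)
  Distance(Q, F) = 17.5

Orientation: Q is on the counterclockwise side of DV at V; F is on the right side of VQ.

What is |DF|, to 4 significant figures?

45.91

D is at the origin; DV runs at -21.6° with length 25.1, so V = 25.1·(cos -21.6°, sin -21.6°) = (23.34, -9.240). ∠DVQ = 84.7°, so VQ runs at -21.6° + (180° − 84.7°) = 73.70° from the x-axis; with |VQ| = 19.7, Q = V + 19.7·(cos 73.70°, sin 73.70°) = (28.87, 9.668). The perpendicularity gives QF at right angles to VQ; with |QF| = 17.5 on the right of VQ, F = Q + 17.5·(0.9598, -0.2807) = (45.66, 4.757). Then |DF| = |F − D| = 45.91.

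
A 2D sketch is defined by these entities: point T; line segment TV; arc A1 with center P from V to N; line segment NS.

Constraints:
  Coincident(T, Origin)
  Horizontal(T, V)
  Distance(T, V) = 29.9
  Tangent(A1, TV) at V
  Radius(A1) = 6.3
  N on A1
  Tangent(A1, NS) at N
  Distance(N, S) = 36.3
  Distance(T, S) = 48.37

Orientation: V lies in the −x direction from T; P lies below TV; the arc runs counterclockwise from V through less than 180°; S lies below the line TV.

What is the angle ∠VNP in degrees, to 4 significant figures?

34.75°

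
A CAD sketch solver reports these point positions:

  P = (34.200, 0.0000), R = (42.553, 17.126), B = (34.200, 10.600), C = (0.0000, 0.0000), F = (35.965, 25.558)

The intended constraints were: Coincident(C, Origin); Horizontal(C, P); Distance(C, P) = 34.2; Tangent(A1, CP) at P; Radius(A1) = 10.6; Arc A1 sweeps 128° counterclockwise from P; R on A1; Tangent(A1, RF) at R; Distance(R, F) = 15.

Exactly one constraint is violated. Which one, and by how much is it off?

Distance(R, F) = 15 — off by 4.30.

C = (0.00, 0.00) ✓; C.y = 0.00, P.y = 0.00 ✓; |CP| = 34.20 ✓; ∠(BP, PC) = 90.00° ✓; |BP| = 10.60 ✓; bearing(B→R) − bearing(B→P) = 128.0° ✓; |BR| = 10.60 ✓; ∠(BR, RF) = 90.00° ✓; |RF| = 10.70 ✗.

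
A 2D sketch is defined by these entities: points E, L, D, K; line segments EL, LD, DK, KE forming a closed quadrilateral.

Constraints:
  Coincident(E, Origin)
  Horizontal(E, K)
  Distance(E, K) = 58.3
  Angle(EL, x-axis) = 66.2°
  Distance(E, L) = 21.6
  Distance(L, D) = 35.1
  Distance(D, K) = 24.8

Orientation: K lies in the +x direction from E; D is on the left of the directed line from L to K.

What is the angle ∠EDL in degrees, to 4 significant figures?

24.08°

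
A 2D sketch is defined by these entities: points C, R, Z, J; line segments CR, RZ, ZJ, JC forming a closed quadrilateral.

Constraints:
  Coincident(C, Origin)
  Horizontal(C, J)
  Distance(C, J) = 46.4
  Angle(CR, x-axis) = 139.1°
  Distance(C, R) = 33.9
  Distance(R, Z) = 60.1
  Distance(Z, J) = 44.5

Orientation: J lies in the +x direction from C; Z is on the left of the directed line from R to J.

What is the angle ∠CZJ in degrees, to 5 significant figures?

56.708°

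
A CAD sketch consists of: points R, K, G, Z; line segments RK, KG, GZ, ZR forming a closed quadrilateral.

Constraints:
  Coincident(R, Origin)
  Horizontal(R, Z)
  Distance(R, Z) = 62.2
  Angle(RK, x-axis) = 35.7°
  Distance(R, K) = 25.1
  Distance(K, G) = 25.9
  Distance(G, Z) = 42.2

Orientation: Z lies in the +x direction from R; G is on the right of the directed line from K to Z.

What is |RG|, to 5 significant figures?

24.274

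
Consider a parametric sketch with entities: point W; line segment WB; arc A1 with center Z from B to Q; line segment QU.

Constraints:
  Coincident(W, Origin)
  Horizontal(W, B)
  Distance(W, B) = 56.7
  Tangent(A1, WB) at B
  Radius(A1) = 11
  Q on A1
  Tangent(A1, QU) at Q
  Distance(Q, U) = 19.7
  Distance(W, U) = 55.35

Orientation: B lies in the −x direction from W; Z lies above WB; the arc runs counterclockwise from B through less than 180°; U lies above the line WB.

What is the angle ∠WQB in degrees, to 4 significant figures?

120.9°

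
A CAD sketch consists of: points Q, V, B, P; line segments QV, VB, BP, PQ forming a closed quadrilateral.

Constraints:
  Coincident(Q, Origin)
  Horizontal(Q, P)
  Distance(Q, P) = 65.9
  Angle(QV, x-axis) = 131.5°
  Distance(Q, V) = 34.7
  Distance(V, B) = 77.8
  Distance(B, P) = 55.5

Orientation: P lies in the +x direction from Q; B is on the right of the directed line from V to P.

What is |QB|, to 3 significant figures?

43.3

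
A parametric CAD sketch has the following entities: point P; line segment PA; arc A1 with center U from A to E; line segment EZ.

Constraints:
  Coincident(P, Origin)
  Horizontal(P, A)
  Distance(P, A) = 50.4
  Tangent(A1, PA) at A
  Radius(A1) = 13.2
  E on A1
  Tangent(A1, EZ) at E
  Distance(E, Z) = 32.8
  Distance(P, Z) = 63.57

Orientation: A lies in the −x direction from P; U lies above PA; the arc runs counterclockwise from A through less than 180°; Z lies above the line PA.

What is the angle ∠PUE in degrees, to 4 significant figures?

23.11°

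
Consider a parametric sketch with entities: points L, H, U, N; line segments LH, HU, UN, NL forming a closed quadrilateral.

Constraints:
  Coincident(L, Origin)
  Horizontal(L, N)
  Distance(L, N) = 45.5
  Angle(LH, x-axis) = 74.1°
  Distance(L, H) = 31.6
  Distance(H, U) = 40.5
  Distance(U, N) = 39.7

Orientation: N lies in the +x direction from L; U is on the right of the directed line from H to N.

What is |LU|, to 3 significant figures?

12.3

Checks: |HU| = 40.50 ✓; |UN| = 39.70 ✓.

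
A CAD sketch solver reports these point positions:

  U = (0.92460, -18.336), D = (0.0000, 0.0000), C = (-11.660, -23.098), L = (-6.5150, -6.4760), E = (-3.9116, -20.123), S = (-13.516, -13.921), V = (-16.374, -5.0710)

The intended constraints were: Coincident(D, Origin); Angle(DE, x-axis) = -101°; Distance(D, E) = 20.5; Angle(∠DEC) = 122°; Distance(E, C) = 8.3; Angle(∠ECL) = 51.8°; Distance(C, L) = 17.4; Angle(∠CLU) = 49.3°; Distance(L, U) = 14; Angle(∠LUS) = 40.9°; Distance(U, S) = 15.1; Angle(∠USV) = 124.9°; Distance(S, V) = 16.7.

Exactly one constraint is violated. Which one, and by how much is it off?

Distance(S, V) = 16.7 — off by 7.40.

D = (0.00, 0.00) ✓; DE at -101.0° ✓; |DE| = 20.50 ✓; ∠DEC = 122.0° ✓; |EC| = 8.300 ✓; ∠ECL = 51.80° ✓; |CL| = 17.40 ✓; ∠CLU = 49.30° ✓; |LU| = 14.00 ✓; ∠LUS = 40.90° ✓; |US| = 15.10 ✓; ∠USV = 124.9° ✓; |SV| = 9.300 ✗.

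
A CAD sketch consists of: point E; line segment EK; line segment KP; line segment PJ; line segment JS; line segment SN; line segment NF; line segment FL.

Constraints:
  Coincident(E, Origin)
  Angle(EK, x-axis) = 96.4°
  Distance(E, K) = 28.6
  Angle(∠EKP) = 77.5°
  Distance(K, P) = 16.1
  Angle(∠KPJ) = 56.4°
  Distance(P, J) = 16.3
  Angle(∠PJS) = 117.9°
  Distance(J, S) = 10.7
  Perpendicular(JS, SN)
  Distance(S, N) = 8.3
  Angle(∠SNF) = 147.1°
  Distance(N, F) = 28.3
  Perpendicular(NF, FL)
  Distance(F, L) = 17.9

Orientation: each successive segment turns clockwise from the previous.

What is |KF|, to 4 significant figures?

23.27

E is at the origin; EK runs at 96.4° with length 28.6, so K = (-3.188, 28.42). ∠EKP = 77.5° gives KP at -6.100° from the x-axis; with |KP| = 16.1, P = (12.82, 26.71). ∠KPJ = 56.4° gives PJ at -129.7° from the x-axis; with |PJ| = 16.3, J = (2.409, 14.17). ∠PJS = 117.9° gives JS at 168.2° from the x-axis; with |JS| = 10.7, S = (-8.065, 16.36). JS is perpendicular to SN, so SN runs at 78.20°; with |SN| = 8.3, N = (-6.368, 24.48). ∠SNF = 147.1° gives NF at 45.30° from the x-axis; with |NF| = 28.3, F = (13.54, 44.60). Then |KF| = |F − K| = 23.27.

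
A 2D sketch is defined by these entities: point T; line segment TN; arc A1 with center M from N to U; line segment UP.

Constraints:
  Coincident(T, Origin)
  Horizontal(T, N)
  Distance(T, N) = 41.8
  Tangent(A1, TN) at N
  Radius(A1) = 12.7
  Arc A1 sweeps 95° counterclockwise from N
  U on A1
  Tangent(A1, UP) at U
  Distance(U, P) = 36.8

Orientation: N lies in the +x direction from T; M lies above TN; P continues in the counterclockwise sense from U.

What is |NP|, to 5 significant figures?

51.343

On A1, N sits at bearing -90° from M; a 95° counterclockwise sweep puts U at bearing 5°, so U = M + 12.7·(cos 5°, sin 5°) = (54.452, 13.807). A1 meets UP tangentially, so MU is at right angles to UP, so UP runs along (−sin 5°, cos 5°); with |UP| = 36.8, P = (51.244, 50.467). Then |NP| = |P − N| = 51.343.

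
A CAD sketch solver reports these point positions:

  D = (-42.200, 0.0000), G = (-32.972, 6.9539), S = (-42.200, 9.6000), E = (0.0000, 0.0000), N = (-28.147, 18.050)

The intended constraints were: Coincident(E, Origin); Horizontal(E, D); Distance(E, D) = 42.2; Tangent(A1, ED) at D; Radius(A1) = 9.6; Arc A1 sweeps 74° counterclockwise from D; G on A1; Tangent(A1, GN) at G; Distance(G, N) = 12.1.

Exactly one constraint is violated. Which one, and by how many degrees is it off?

Tangent(A1, GN) at G — off by 7.50°.

E = (0.00, 0.00) ✓; E.y = 0.00, D.y = 0.00 ✓; |ED| = 42.20 ✓; ∠(SD, DE) = 90.00° ✓; |SD| = 9.600 ✓; bearing(S→G) − bearing(S→D) = 74.00° ✓; |SG| = 9.600 ✓; ∠(SG, GN) = 97.50° ✗; |GN| = 12.10 ✓.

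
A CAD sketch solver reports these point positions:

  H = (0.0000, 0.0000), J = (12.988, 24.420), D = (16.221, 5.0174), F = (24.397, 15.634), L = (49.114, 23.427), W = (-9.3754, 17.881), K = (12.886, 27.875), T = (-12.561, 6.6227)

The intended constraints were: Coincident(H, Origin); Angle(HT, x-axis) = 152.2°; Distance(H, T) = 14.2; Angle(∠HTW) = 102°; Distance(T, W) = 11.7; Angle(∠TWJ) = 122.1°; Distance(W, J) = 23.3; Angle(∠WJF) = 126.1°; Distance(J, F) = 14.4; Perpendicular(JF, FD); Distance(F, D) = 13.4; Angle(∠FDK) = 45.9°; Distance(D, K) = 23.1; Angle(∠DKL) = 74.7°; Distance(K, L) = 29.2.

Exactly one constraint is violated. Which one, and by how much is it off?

Distance(K, L) = 29.2 — off by 7.30.

H = (0.00, 0.00) ✓; HT at 152.2° ✓; |HT| = 14.20 ✓; ∠HTW = 102.0° ✓; |TW| = 11.70 ✓; ∠TWJ = 122.1° ✓; |WJ| = 23.30 ✓; ∠WJF = 126.1° ✓; |JF| = 14.40 ✓; ∠(JF, FD) = 90.00° ✓; |FD| = 13.40 ✓; ∠FDK = 45.90° ✓; |DK| = 23.10 ✓; ∠DKL = 74.70° ✓; |KL| = 36.50 ✗.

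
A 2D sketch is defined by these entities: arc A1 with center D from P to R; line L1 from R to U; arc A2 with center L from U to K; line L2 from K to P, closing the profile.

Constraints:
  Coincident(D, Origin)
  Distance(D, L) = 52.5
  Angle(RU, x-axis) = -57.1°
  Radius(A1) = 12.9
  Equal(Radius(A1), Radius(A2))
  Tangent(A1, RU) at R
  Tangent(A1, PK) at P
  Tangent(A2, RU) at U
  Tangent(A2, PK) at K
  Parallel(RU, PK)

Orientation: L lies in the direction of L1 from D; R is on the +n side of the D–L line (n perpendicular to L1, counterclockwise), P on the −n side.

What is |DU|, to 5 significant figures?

54.062

The slot axis is L1's direction at -57.1°, so u = (cos -57.1°, sin -57.1°) = (0.54317, -0.83962) and n = (−sin -57.1°, cos -57.1°) = (0.83962, 0.54317). D is at the origin and L lies 52.5 along u from D, so L = 52.5·u = (28.517, -44.080). Tangency of A1 to both parallel lines with radius 12.9 puts R and P at D ± 12.9·n: R = (10.831, 7.0070), P = (-10.831, -7.0070). Equal radii place U and K the same way about L: U = L + 12.9·n = (39.348, -37.073), K = L − 12.9·n = (17.686, -51.087). Then |DU| = |U − D| = 54.062.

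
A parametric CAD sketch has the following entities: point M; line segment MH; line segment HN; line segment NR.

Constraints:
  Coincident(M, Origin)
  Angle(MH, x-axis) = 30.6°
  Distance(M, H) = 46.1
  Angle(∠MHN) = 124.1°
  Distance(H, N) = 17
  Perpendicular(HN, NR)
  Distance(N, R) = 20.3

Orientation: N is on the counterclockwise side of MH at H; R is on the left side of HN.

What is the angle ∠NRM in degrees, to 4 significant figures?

112.6°

∠MHN = 124.1°, so HN runs at 30.6° + (180° − 124.1°) = 86.50° from the x-axis; with |HN| = 17.0, N = H + 17.0·(cos 86.50°, sin 86.50°) = (40.72, 40.44). The perpendicularity gives NR at right angles to HN; with |NR| = 20.3 on the left of HN, R = N + 20.3·(-0.9981, 0.06105) = (20.46, 41.67). Then cos ∠NRM = RN·RM / (|RN||RM|), giving 112.6°.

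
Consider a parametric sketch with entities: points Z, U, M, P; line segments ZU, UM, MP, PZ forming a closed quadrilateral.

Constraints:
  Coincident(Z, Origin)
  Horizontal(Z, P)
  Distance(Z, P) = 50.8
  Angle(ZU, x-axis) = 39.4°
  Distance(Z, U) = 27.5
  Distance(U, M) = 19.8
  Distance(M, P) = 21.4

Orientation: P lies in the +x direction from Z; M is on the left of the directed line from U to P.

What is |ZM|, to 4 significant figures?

45.19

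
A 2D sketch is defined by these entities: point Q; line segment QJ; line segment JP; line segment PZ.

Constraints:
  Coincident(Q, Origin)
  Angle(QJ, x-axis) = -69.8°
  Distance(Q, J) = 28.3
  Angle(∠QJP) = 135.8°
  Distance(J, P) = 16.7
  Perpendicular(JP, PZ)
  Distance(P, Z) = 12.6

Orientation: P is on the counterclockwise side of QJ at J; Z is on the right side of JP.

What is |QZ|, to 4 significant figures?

49.13

Q is at the origin; QJ runs at -69.8° with length 28.3, so J = 28.3·(cos -69.8°, sin -69.8°) = (9.772, -26.56). ∠QJP = 135.8°, so JP runs at -69.8° + (180° − 135.8°) = -25.60° from the x-axis; with |JP| = 16.7, P = J + 16.7·(cos -25.60°, sin -25.60°) = (24.83, -33.78). The perpendicularity gives PZ at right angles to JP; with |PZ| = 12.6 on the right of JP, Z = P + 12.6·(-0.4321, -0.9018) = (19.39, -45.14). Then |QZ| = |Z − Q| = 49.13.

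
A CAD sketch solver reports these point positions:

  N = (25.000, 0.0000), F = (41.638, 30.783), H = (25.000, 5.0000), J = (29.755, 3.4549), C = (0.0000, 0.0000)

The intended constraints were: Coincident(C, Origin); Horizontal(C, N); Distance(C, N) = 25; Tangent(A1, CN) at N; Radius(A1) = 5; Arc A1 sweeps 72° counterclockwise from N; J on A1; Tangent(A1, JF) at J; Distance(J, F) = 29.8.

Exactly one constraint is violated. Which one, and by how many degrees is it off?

Tangent(A1, JF) at J — off by 5.50°.

C = (0.00, 0.00) ✓; C.y = 0.00, N.y = 0.00 ✓; |CN| = 25.00 ✓; ∠(HN, NC) = 90.00° ✓; |HN| = 5.000 ✓; bearing(H→J) − bearing(H→N) = 72.00° ✓; |HJ| = 5.000 ✓; ∠(HJ, JF) = 95.50° ✗; |JF| = 29.80 ✓.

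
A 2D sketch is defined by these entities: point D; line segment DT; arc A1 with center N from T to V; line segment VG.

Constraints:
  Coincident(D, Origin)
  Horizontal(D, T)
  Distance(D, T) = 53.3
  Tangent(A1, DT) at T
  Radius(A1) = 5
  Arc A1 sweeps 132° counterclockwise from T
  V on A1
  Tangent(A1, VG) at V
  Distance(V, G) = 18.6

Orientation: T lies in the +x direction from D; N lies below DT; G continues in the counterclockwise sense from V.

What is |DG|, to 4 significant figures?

65.87

On A1, T sits at bearing 90° from N; a 132° counterclockwise sweep puts V at bearing 222°, so V = N + 5.0·(cos 222°, sin 222°) = (49.58, -8.346). The tangent condition forces NV to be normal to VG, so VG runs along (−sin 222°, cos 222°); with |VG| = 18.6, G = (62.03, -22.17). Then |DG| = |G − D| = 65.87.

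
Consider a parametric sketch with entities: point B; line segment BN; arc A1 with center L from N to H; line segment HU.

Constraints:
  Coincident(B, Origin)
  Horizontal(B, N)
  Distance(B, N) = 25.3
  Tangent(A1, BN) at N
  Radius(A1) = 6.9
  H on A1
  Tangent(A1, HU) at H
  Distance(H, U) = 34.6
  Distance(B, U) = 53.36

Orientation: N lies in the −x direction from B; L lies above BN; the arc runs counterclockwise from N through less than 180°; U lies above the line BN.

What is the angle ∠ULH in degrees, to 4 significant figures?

78.72°

B is at the origin; B and N share the same y with |BN| = 25.3 and N on the −x side, so N = (-25.30, 0.000). Since A1 is tangent to BN there, LN ⟂ BN, so L = N + (0, 6.9) = (-25.30, 6.900). Since LH ⟂ HU (tangency), |LU| = √(6.9² + 34.6²) = 35.28 regardless of where H sits on A1. So U lies on both circle(B, 53.36) and circle(L, 35.28); the above-BN intersection is U = (-34.06, 41.08). H is the foot of the tangent from U: H = (-19.08, 9.887).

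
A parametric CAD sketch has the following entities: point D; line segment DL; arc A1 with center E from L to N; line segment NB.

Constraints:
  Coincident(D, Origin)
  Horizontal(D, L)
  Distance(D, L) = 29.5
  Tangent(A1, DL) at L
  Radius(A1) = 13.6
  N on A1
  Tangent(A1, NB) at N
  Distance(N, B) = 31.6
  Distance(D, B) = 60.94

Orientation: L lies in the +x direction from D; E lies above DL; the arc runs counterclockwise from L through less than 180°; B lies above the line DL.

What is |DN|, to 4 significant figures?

45.61

D is at the origin; D and L share the same y with |DL| = 29.5 and L on the +x side, so L = (29.50, 0.000). Since A1 is tangent to DL there, EL ⟂ DL, so E = L + (0, 13.6) = (29.50, 13.60). Since EN ⟂ NB (tangency), |EB| = √(13.6² + 31.6²) = 34.40 regardless of where N sits on A1. So B lies on both circle(D, 60.94) and circle(E, 34.40); the above-DL intersection is B = (39.30, 46.58). N is the foot of the tangent from B: N = (43.01, 15.20).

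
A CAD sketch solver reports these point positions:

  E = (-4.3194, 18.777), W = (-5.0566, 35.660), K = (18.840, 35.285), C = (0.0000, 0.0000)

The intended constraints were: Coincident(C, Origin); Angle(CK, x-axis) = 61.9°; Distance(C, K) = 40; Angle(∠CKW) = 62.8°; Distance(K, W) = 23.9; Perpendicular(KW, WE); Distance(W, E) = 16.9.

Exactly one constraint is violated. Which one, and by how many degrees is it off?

Perpendicular(KW, WE) — off by 3.40°.

C = (0.00, 0.00) ✓; CK at 61.90° ✓; |CK| = 40.00 ✓; ∠CKW = 62.80° ✓; |KW| = 23.90 ✓; ∠(KW, WE) = 93.40° ✗; |WE| = 16.90 ✓.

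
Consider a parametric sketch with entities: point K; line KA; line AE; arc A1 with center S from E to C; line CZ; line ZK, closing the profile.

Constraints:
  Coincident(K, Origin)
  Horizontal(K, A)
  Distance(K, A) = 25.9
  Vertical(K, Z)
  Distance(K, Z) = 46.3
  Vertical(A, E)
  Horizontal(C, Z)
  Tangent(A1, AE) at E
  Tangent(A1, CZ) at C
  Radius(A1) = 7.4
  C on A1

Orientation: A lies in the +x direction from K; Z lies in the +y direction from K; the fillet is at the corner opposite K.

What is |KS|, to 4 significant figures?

43.08

K and Z share the same x with |KZ| = 46.3 and Z on the +y side, so Z = (0.000, 46.30). The virtual corner opposite K is at (25.90, 46.30). Tangency of A1 to AE means the radius SE is perpendicular to AE and tangency of A1 to CZ means the radius SC is perpendicular to CZ, with radius 7.4, so the center S sits 7.4 in from both sides at S = (18.50, 38.90). Then |KS| = |S − K| = 43.08.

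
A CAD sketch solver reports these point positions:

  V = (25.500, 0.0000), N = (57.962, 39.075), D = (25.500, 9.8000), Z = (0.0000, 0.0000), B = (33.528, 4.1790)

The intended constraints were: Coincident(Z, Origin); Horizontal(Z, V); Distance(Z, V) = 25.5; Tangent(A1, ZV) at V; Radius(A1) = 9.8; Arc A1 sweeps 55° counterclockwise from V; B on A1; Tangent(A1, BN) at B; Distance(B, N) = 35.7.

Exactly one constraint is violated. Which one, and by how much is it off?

Distance(B, N) = 35.7 — off by 6.90.

Z = (0.00, 0.00) ✓; Z.y = 0.00, V.y = 0.00 ✓; |ZV| = 25.50 ✓; ∠(DV, VZ) = 90.00° ✓; |DV| = 9.800 ✓; bearing(D→B) − bearing(D→V) = 55.00° ✓; |DB| = 9.800 ✓; ∠(DB, BN) = 90.00° ✓; |BN| = 42.60 ✗.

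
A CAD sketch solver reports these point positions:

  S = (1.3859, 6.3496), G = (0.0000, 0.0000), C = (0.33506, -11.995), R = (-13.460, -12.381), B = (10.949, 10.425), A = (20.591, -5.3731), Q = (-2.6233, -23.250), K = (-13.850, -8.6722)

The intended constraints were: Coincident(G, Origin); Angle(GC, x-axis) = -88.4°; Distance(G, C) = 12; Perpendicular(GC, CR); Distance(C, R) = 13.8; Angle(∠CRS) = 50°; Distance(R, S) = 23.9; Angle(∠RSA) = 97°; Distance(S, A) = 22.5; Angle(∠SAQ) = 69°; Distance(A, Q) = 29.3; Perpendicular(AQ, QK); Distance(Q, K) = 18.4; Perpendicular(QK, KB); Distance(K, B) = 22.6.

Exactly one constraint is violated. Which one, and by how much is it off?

Distance(K, B) = 22.6 — off by 8.70.

G = (0.00, 0.00) ✓; GC at -88.40° ✓; |GC| = 12.00 ✓; ∠(GC, CR) = 90.00° ✓; |CR| = 13.80 ✓; ∠CRS = 50.00° ✓; |RS| = 23.90 ✓; ∠RSA = 97.00° ✓; |SA| = 22.50 ✓; ∠SAQ = 69.00° ✓; |AQ| = 29.30 ✓; ∠(AQ, QK) = 90.00° ✓; |QK| = 18.40 ✓; ∠(QK, KB) = 90.00° ✓; |KB| = 31.30 ✗.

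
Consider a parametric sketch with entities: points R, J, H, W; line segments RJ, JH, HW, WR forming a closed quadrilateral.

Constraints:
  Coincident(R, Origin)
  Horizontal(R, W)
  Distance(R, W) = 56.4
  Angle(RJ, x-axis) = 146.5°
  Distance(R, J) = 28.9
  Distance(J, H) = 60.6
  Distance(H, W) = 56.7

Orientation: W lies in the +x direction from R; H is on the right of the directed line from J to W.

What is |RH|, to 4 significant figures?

35.30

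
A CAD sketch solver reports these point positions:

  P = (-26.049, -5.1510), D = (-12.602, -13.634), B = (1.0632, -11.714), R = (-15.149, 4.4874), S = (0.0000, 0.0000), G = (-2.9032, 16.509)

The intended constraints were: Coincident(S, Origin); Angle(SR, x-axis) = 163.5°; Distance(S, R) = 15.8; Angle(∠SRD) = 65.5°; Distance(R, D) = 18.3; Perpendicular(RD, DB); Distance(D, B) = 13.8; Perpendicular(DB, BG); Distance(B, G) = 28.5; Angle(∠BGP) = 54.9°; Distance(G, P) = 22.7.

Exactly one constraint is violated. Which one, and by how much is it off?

Distance(G, P) = 22.7 — off by 9.00.

S = (0.00, 0.00) ✓; SR at 163.5° ✓; |SR| = 15.80 ✓; ∠SRD = 65.50° ✓; |RD| = 18.30 ✓; ∠(RD, DB) = 90.00° ✓; |DB| = 13.80 ✓; ∠(DB, BG) = 90.00° ✓; |BG| = 28.50 ✓; ∠BGP = 54.90° ✓; |GP| = 31.70 ✗.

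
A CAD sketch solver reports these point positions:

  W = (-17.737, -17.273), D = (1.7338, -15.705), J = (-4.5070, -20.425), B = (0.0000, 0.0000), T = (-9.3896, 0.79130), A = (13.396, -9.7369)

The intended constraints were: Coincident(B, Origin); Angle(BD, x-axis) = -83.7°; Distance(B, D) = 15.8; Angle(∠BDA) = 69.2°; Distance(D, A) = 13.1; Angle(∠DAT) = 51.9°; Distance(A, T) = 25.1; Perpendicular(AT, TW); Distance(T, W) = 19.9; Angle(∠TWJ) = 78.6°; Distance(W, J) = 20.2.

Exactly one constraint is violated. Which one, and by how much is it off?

Distance(W, J) = 20.2 — off by 6.60.

B = (0.00, 0.00) ✓; BD at -83.70° ✓; |BD| = 15.80 ✓; ∠BDA = 69.20° ✓; |DA| = 13.10 ✓; ∠DAT = 51.90° ✓; |AT| = 25.10 ✓; ∠(AT, TW) = 90.00° ✓; |TW| = 19.90 ✓; ∠TWJ = 78.60° ✓; |WJ| = 13.60 ✗.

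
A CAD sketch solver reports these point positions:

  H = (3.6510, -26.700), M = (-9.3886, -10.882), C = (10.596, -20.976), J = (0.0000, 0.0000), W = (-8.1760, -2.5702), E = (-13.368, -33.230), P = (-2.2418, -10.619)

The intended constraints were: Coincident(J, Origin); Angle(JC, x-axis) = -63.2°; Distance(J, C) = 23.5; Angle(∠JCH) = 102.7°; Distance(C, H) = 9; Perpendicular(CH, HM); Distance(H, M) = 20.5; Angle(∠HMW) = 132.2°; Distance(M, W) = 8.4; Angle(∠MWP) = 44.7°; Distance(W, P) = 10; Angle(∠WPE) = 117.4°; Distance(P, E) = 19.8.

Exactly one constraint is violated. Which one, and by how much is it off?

Distance(P, E) = 19.8 — off by 5.40.

J = (0.00, 0.00) ✓; JC at -63.20° ✓; |JC| = 23.50 ✓; ∠JCH = 102.7° ✓; |CH| = 9.000 ✓; ∠(CH, HM) = 89.99° ✓; |HM| = 20.50 ✓; ∠HMW = 132.2° ✓; |MW| = 8.400 ✓; ∠MWP = 44.70° ✓; |WP| = 10.00 ✓; ∠WPE = 117.4° ✓; |PE| = 25.20 ✗.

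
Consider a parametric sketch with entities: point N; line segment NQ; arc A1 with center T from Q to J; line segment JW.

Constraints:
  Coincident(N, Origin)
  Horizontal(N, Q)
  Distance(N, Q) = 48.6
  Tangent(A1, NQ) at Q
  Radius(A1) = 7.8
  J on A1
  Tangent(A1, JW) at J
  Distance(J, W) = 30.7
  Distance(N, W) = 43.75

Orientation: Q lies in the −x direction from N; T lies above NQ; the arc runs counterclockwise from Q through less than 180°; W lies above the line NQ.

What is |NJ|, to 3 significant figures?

41.7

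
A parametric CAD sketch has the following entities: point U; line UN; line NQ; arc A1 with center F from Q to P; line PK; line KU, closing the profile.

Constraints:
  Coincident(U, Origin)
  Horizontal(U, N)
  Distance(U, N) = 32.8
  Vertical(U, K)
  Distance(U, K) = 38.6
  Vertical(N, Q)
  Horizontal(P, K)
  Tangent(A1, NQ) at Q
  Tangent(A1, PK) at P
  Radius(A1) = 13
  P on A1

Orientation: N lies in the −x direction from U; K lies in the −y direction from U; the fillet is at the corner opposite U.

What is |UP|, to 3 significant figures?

43.4

U is at the origin; UN is horizontal with |UN| = 32.8 and N on the −x side, so N = (-32.8, 0.00). UK is vertical with |UK| = 38.6 and K on the −y side, so K = (0.00, -38.6). The virtual corner opposite U is at (-32.8, -38.6). Tangency of A1 to NQ means the radius FQ is perpendicular to NQ and since A1 is tangent to PK there, FP ⟂ PK, with radius 13.0, so the center F sits 13.0 in from both sides at F = (-19.8, -25.6). That places the tangent points at Q = (-32.8, -25.6) on NQ and P = (-19.8, -38.6) on PK. Then |UP| = |P − U| = 43.4.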